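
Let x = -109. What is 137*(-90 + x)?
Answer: -27263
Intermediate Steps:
137*(-90 + x) = 137*(-90 - 109) = 137*(-199) = -27263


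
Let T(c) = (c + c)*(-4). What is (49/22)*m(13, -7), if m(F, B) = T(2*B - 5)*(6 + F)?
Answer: 70756/11 ≈ 6432.4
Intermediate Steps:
T(c) = -8*c (T(c) = (2*c)*(-4) = -8*c)
m(F, B) = (6 + F)*(40 - 16*B) (m(F, B) = (-8*(2*B - 5))*(6 + F) = (-8*(-5 + 2*B))*(6 + F) = (40 - 16*B)*(6 + F) = (6 + F)*(40 - 16*B))
(49/22)*m(13, -7) = (49/22)*(8*(5 - 2*(-7))*(6 + 13)) = (49*(1/22))*(8*(5 + 14)*19) = 49*(8*19*19)/22 = (49/22)*2888 = 70756/11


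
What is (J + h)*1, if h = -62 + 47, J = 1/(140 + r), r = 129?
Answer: -4034/269 ≈ -14.996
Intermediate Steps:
J = 1/269 (J = 1/(140 + 129) = 1/269 ≈ 0.0037175)
h = -15
(J + h)*1 = (1/269 - 15)*1 = -4034/269*1 = -4034/269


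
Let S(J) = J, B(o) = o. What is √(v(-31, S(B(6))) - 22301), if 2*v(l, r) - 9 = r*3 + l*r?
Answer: I*√89522/2 ≈ 149.6*I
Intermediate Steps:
v(l, r) = 9/2 + 3*r/2 + l*r/2 (v(l, r) = 9/2 + (r*3 + l*r)/2 = 9/2 + (3*r + l*r)/2 = 9/2 + (3*r/2 + l*r/2) = 9/2 + 3*r/2 + l*r/2)
√(v(-31, S(B(6))) - 22301) = √((9/2 + (3/2)*6 + (½)*(-31)*6) - 22301) = √((9/2 + 9 - 93) - 22301) = √(-159/2 - 22301) = √(-44761/2) = I*√89522/2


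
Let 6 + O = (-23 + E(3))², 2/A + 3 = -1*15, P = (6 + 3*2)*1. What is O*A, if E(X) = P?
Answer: -115/9 ≈ -12.778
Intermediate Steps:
P = 12 (P = (6 + 6)*1 = 12*1 = 12)
A = -⅑ (A = 2/(-3 - 1*15) = 2/(-3 - 15) = 2/(-18) = 2*(-1/18) = -⅑ ≈ -0.11111)
E(X) = 12
O = 115 (O = -6 + (-23 + 12)² = -6 + (-11)² = -6 + 121 = 115)
O*A = 115*(-⅑) = -115/9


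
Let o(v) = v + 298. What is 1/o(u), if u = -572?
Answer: -1/274 ≈ -0.0036496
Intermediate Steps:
o(v) = 298 + v
1/o(u) = 1/(298 - 572) = 1/(-274) = -1/274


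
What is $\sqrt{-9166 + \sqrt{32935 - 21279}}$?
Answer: $\sqrt{-9166 + 2 \sqrt{2914}} \approx 95.174 i$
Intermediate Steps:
$\sqrt{-9166 + \sqrt{32935 - 21279}} = \sqrt{-9166 + \sqrt{11656}} = \sqrt{-9166 + 2 \sqrt{2914}}$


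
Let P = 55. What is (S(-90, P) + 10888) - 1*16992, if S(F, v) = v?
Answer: -6049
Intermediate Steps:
(S(-90, P) + 10888) - 1*16992 = (55 + 10888) - 1*16992 = 10943 - 16992 = -6049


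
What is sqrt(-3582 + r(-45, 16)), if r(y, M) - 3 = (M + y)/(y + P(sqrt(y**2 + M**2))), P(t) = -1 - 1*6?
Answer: I*sqrt(2419027)/26 ≈ 59.82*I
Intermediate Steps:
P(t) = -7 (P(t) = -1 - 6 = -7)
r(y, M) = 3 + (M + y)/(-7 + y) (r(y, M) = 3 + (M + y)/(y - 7) = 3 + (M + y)/(-7 + y))
sqrt(-3582 + r(-45, 16)) = sqrt(-3582 + (-21 + 16 + 4*(-45))/(-7 - 45)) = sqrt(-3582 + (-21 + 16 - 180)/(-52)) = sqrt(-3582 - 1/52*(-185)) = sqrt(-3582 + 185/52) = sqrt(-186079/52) = I*sqrt(2419027)/26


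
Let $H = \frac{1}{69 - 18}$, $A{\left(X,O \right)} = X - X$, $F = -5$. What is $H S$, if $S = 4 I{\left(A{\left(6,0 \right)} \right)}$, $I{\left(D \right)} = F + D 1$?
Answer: $- \frac{20}{51} \approx -0.39216$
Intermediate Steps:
$A{\left(X,O \right)} = 0$
$H = \frac{1}{51} \approx 0.019608$
$I{\left(D \right)} = -5 + D$ ($I{\left(D \right)} = -5 + D 1 = -5 + D$)
$S = -20$ ($S = 4 \left(-5 + 0\right) = 4 \left(-5\right) = -20$)
$H S = \frac{1}{51} \left(-20\right) = - \frac{20}{51}$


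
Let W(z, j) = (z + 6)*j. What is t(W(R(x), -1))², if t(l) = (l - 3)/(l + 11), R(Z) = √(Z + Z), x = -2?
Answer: 897/841 + 2296*I/841 ≈ 1.0666 + 2.7301*I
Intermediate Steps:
R(Z) = √2*√Z (R(Z) = √(2*Z) = √2*√Z)
W(z, j) = j*(6 + z) (W(z, j) = (6 + z)*j = j*(6 + z))
t(l) = (-3 + l)/(11 + l)
t(W(R(x), -1))² = ((-3 - (6 + √2*√(-2)))/(11 - (6 + √2*√(-2))))² = ((-3 - (6 + √2*(I*√2)))/(11 - (6 + √2*(I*√2))))² = ((-3 - (6 + 2*I))/(11 - (6 + 2*I)))² = ((-3 + (-6 - 2*I))/(11 + (-6 - 2*I)))² = ((-9 - 2*I)/(5 - 2*I))² = (((5 + 2*I)/29)*(-9 - 2*I))² = ((-9 - 2*I)*(5 + 2*I)/29)² = (-9 - 2*I)²*(5 + 2*I)²/841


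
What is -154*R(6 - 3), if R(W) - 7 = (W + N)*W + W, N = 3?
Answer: -4312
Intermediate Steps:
R(W) = 7 + W + W*(3 + W) (R(W) = 7 + ((W + 3)*W + W) = 7 + ((3 + W)*W + W) = 7 + (W*(3 + W) + W) = 7 + (W + W*(3 + W)) = 7 + W + W*(3 + W))
-154*R(6 - 3) = -154*(7 + (6 - 3)**2 + 4*(6 - 3)) = -154*(7 + 3**2 + 4*3) = -154*(7 + 9 + 12) = -154*28 = -4312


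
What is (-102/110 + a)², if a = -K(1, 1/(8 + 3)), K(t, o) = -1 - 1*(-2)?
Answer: 11236/3025 ≈ 3.7144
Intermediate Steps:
K(t, o) = 1 (K(t, o) = -1 + 2 = 1)
a = -1 (a = -1*1 = -1)
(-102/110 + a)² = (-102/110 - 1)² = (-102*1/110 - 1)² = (-51/55 - 1)² = (-106/55)² = 11236/3025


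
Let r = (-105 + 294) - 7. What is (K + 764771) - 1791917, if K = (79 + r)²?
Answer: -959025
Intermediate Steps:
r = 182 (r = 189 - 7 = 182)
K = 68121 (K = (79 + 182)² = 261² = 68121)
(K + 764771) - 1791917 = (68121 + 764771) - 1791917 = 832892 - 1791917 = -959025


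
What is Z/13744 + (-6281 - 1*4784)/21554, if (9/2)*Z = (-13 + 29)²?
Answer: -84853787/166633974 ≈ -0.50922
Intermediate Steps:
Z = 512/9 (Z = 2*(-13 + 29)²/9 = (2/9)*16² = (2/9)*256 = 512/9 ≈ 56.889)
Z/13744 + (-6281 - 1*4784)/21554 = (512/9)/13744 + (-6281 - 1*4784)/21554 = (512/9)*(1/13744) + (-6281 - 4784)*(1/21554) = 32/7731 - 11065*1/21554 = 32/7731 - 11065/21554 = -84853787/166633974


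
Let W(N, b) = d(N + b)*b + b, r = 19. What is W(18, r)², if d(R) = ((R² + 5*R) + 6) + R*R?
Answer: 3099148900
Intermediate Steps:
d(R) = 6 + 2*R² + 5*R (d(R) = (6 + R² + 5*R) + R² = 6 + 2*R² + 5*R)
W(N, b) = b + b*(6 + 2*(N + b)² + 5*N + 5*b) (W(N, b) = (6 + 2*(N + b)² + 5*(N + b))*b + b = (6 + 2*(N + b)² + (5*N + 5*b))*b + b = (6 + 2*(N + b)² + 5*N + 5*b)*b + b = b*(6 + 2*(N + b)² + 5*N + 5*b) + b = b + b*(6 + 2*(N + b)² + 5*N + 5*b))
W(18, r)² = (19*(7 + 2*(18 + 19)² + 5*18 + 5*19))² = (19*(7 + 2*37² + 90 + 95))² = (19*(7 + 2*1369 + 90 + 95))² = (19*(7 + 2738 + 90 + 95))² = (19*2930)² = 55670² = 3099148900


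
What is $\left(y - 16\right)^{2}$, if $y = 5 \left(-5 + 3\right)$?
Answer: $676$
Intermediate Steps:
$y = -10$ ($y = 5 \left(-2\right) = -10$)
$\left(y - 16\right)^{2} = \left(-10 - 16\right)^{2} = \left(-26\right)^{2} = 676$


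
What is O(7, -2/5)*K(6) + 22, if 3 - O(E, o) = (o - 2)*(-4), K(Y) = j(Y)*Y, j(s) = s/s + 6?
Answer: -1276/5 ≈ -255.20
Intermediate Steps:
j(s) = 7 (j(s) = 1 + 6 = 7)
K(Y) = 7*Y
O(E, o) = -5 + 4*o (O(E, o) = 3 - (o - 2)*(-4) = 3 - (-2 + o)*(-4) = 3 - (8 - 4*o) = 3 + (-8 + 4*o) = -5 + 4*o)
O(7, -2/5)*K(6) + 22 = (-5 + 4*(-2/5))*(7*6) + 22 = (-5 + 4*(-2*⅕))*42 + 22 = (-5 + 4*(-⅖))*42 + 22 = (-5 - 8/5)*42 + 22 = -33/5*42 + 22 = -1386/5 + 22 = -1276/5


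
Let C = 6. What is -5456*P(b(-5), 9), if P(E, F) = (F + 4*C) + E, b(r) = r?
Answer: -152768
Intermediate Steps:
P(E, F) = 24 + E + F (P(E, F) = (F + 4*6) + E = (F + 24) + E = (24 + F) + E = 24 + E + F)
-5456*P(b(-5), 9) = -5456*(24 - 5 + 9) = -5456*28 = -152768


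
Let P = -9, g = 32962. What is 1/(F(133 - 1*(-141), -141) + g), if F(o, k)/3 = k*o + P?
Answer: -1/82967 ≈ -1.2053e-5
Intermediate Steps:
F(o, k) = -27 + 3*k*o (F(o, k) = 3*(k*o - 9) = 3*(-9 + k*o) = -27 + 3*k*o)
1/(F(133 - 1*(-141), -141) + g) = 1/((-27 + 3*(-141)*(133 - 1*(-141))) + 32962) = 1/((-27 + 3*(-141)*(133 + 141)) + 32962) = 1/((-27 + 3*(-141)*274) + 32962) = 1/((-27 - 115902) + 32962) = 1/(-115929 + 32962) = 1/(-82967) = -1/82967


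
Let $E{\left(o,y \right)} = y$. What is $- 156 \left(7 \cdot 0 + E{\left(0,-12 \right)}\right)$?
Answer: $1872$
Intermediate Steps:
$- 156 \left(7 \cdot 0 + E{\left(0,-12 \right)}\right) = - 156 \left(7 \cdot 0 - 12\right) = - 156 \left(0 - 12\right) = \left(-156\right) \left(-12\right) = 1872$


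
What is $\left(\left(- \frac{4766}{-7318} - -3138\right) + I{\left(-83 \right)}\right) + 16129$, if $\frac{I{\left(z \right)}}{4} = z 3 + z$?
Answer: $\frac{65641184}{3659} \approx 17940.0$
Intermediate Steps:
$I{\left(z \right)} = 16 z$ ($I{\left(z \right)} = 4 \left(z 3 + z\right) = 4 \left(3 z + z\right) = 4 \cdot 4 z = 16 z$)
$\left(\left(- \frac{4766}{-7318} - -3138\right) + I{\left(-83 \right)}\right) + 16129 = \left(\left(- \frac{4766}{-7318} - -3138\right) + 16 \left(-83\right)\right) + 16129 = \left(\left(\left(-4766\right) \left(- \frac{1}{7318}\right) + 3138\right) - 1328\right) + 16129 = \left(\left(\frac{2383}{3659} + 3138\right) - 1328\right) + 16129 = \left(\frac{11484325}{3659} - 1328\right) + 16129 = \frac{6625173}{3659} + 16129 = \frac{65641184}{3659}$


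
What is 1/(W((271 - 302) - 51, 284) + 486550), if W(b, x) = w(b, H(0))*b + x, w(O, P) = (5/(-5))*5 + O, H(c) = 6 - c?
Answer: 1/493968 ≈ 2.0244e-6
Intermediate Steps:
w(O, P) = -5 + O (w(O, P) = (5*(-⅕))*5 + O = -1*5 + O = -5 + O)
W(b, x) = x + b*(-5 + b) (W(b, x) = (-5 + b)*b + x = b*(-5 + b) + x = x + b*(-5 + b))
1/(W((271 - 302) - 51, 284) + 486550) = 1/((284 + ((271 - 302) - 51)*(-5 + ((271 - 302) - 51))) + 486550) = 1/((284 + (-31 - 51)*(-5 + (-31 - 51))) + 486550) = 1/((284 - 82*(-5 - 82)) + 486550) = 1/((284 - 82*(-87)) + 486550) = 1/((284 + 7134) + 486550) = 1/(7418 + 486550) = 1/493968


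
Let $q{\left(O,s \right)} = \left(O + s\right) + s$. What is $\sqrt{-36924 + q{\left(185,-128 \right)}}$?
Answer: $7 i \sqrt{755} \approx 192.34 i$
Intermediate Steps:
$q{\left(O,s \right)} = O + 2 s$
$\sqrt{-36924 + q{\left(185,-128 \right)}} = \sqrt{-36924 + \left(185 + 2 \left(-128\right)\right)} = \sqrt{-36924 + \left(185 - 256\right)} = \sqrt{-36924 - 71} = \sqrt{-36995} = 7 i \sqrt{755}$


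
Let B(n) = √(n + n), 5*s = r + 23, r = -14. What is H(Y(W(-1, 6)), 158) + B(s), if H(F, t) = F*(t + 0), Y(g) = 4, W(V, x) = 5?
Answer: 632 + 3*√10/5 ≈ 633.90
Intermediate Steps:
s = 9/5 (s = (-14 + 23)/5 = (⅕)*9 = 9/5 ≈ 1.8000)
B(n) = √2*√n (B(n) = √(2*n) = √2*√n)
H(F, t) = F*t
H(Y(W(-1, 6)), 158) + B(s) = 4*158 + √2*√(9/5) = 632 + √2*(3*√5/5) = 632 + 3*√10/5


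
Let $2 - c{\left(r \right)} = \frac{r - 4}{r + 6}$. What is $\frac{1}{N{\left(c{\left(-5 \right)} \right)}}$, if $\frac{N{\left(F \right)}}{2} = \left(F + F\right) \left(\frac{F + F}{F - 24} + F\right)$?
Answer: $\frac{13}{5324} \approx 0.0024418$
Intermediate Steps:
$c{\left(r \right)} = 2 - \frac{-4 + r}{6 + r}$ ($c{\left(r \right)} = 2 - \frac{r - 4}{r + 6} = 2 - \frac{-4 + r}{6 + r}$)
$N{\left(F \right)} = 4 F \left(F + \frac{2 F}{-24 + F}\right)$ ($N{\left(F \right)} = 2 \left(F + F\right) \left(\frac{F + F}{F - 24} + F\right) = 2 \cdot 2 F \left(\frac{2 F}{-24 + F} + F\right) = 2 \cdot 2 F \left(F + \frac{2 F}{-24 + F}\right) = 4 F \left(F + \frac{2 F}{-24 + F}\right)$)
$\frac{1}{N{\left(c{\left(-5 \right)} \right)}} = \frac{1}{4 \left(\frac{16 - 5}{6 - 5}\right)^{2} \frac{1}{-24 + \frac{16 - 5}{6 - 5}} \left(-22 + \frac{16 - 5}{6 - 5}\right)} = \frac{1}{4 \left(1^{-1} \cdot 11\right)^{2} \frac{1}{-24 + 1^{-1} \cdot 11} \left(-22 + 1^{-1} \cdot 11\right)} = \frac{1}{4 \left(1 \cdot 11\right)^{2} \frac{1}{-24 + 1 \cdot 11} \left(-22 + 1 \cdot 11\right)} = \frac{1}{4 \cdot 11^{2} \frac{1}{-24 + 11} \left(-22 + 11\right)} = \frac{1}{4 \cdot 121 \frac{1}{-13} \left(-11\right)} = \frac{1}{4 \cdot 121 \left(- \frac{1}{13}\right) \left(-11\right)} = \frac{1}{\frac{5324}{13}} = \frac{13}{5324}$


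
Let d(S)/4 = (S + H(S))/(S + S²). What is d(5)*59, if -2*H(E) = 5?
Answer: 59/3 ≈ 19.667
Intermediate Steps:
H(E) = -5/2 (H(E) = -½*5 = -5/2)
d(S) = 4*(-5/2 + S)/(S + S²) (d(S) = 4*((S - 5/2)/(S + S²)) = 4*((-5/2 + S)/(S + S²)) = 4*(-5/2 + S)/(S + S²))
d(5)*59 = (2*(-5 + 2*5)/(5*(1 + 5)))*59 = (2*(⅕)*(-5 + 10)/6)*59 = (2*(⅕)*(⅙)*5)*59 = (⅓)*59 = 59/3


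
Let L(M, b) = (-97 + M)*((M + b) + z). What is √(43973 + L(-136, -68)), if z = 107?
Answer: √66574 ≈ 258.02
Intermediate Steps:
L(M, b) = (-97 + M)*(107 + M + b) (L(M, b) = (-97 + M)*((M + b) + 107) = (-97 + M)*(107 + M + b))
√(43973 + L(-136, -68)) = √(43973 + (-10379 + (-136)² - 97*(-68) + 10*(-136) - 136*(-68))) = √(43973 + (-10379 + 18496 + 6596 - 1360 + 9248)) = √(43973 + 22601) = √66574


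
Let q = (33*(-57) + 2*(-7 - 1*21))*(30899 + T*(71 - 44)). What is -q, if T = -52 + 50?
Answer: 59746765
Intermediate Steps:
T = -2
q = -59746765 (q = (33*(-57) + 2*(-7 - 1*21))*(30899 - 2*(71 - 44)) = (-1881 + 2*(-7 - 21))*(30899 - 2*27) = (-1881 + 2*(-28))*(30899 - 54) = (-1881 - 56)*30845 = -1937*30845 = -59746765)
-q = -1*(-59746765) = 59746765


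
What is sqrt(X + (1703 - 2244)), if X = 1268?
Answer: sqrt(727) ≈ 26.963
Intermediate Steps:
sqrt(X + (1703 - 2244)) = sqrt(1268 + (1703 - 2244)) = sqrt(1268 - 541) = sqrt(727)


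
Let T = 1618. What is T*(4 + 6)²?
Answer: 161800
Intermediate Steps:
T*(4 + 6)² = 1618*(4 + 6)² = 1618*10² = 1618*100 = 161800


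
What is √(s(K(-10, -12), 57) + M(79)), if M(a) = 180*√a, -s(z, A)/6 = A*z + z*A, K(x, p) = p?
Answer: 6*√(228 + 5*√79) ≈ 99.035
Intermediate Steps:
s(z, A) = -12*A*z (s(z, A) = -6*(A*z + z*A) = -6*(A*z + A*z) = -12*A*z)
√(s(K(-10, -12), 57) + M(79)) = √(-12*57*(-12) + 180*√79) = √(8208 + 180*√79)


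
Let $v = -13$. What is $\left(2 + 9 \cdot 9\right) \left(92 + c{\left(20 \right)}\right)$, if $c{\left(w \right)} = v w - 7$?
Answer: $-14525$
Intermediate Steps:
$c{\left(w \right)} = -7 - 13 w$ ($c{\left(w \right)} = - 13 w - 7 = -7 - 13 w$)
$\left(2 + 9 \cdot 9\right) \left(92 + c{\left(20 \right)}\right) = \left(2 + 9 \cdot 9\right) \left(92 - 267\right) = \left(2 + 81\right) \left(92 - 267\right) = 83 \left(92 - 267\right) = 83 \left(-175\right) = -14525$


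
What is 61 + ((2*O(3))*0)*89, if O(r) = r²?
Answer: 61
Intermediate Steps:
61 + ((2*O(3))*0)*89 = 61 + ((2*3²)*0)*89 = 61 + ((2*9)*0)*89 = 61 + (18*0)*89 = 61 + 0*89 = 61 + 0 = 61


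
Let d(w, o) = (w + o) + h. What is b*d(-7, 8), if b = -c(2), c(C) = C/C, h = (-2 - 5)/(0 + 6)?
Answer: ⅙ ≈ 0.16667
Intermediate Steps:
h = -7/6 ≈ -1.1667
c(C) = 1
d(w, o) = -7/6 + o + w (d(w, o) = (w + o) - 7/6 = (o + w) - 7/6 = -7/6 + o + w)
b = -1 (b = -1*1 = -1)
b*d(-7, 8) = -(-7/6 + 8 - 7) = -1*(-⅙) = ⅙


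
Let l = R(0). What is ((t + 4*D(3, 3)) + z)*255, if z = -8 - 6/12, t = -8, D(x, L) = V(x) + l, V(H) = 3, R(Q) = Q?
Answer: -2295/2 ≈ -1147.5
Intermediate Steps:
l = 0
D(x, L) = 3 (D(x, L) = 3 + 0 = 3)
z = -17/2 (z = -8 + (1/12)*(-6) = -8 - ½ = -17/2 ≈ -8.5000)
((t + 4*D(3, 3)) + z)*255 = ((-8 + 4*3) - 17/2)*255 = ((-8 + 12) - 17/2)*255 = (4 - 17/2)*255 = -9/2*255 = -2295/2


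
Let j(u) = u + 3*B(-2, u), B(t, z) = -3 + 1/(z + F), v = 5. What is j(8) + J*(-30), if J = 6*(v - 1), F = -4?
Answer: -2881/4 ≈ -720.25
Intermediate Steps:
B(t, z) = -3 + 1/(-4 + z) (B(t, z) = -3 + 1/(z - 4) = -3 + 1/(-4 + z))
j(u) = u + 3*(13 - 3*u)/(-4 + u) (j(u) = u + 3*((13 - 3*u)/(-4 + u)) = u + 3*(13 - 3*u)/(-4 + u))
J = 24 (J = 6*(5 - 1) = 6*4 = 24)
j(8) + J*(-30) = (39 + 8**2 - 13*8)/(-4 + 8) + 24*(-30) = (39 + 64 - 104)/4 - 720 = (1/4)*(-1) - 720 = -1/4 - 720 = -2881/4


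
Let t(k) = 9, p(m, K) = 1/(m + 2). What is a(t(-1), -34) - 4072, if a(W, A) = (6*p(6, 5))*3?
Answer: -16279/4 ≈ -4069.8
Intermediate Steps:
p(m, K) = 1/(2 + m)
a(W, A) = 9/4 (a(W, A) = (6/(2 + 6))*3 = (6/8)*3 = (6*(⅛))*3 = (¾)*3 = 9/4)
a(t(-1), -34) - 4072 = 9/4 - 4072 = -16279/4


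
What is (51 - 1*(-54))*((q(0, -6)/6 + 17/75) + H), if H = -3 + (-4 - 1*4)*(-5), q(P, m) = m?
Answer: 19019/5 ≈ 3803.8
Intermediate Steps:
H = 37 (H = -3 + (-4 - 4)*(-5) = -3 - 8*(-5) = -3 + 40 = 37)
(51 - 1*(-54))*((q(0, -6)/6 + 17/75) + H) = (51 - 1*(-54))*((-6/6 + 17/75) + 37) = (51 + 54)*((-6*1/6 + 17*(1/75)) + 37) = 105*((-1 + 17/75) + 37) = 105*(-58/75 + 37) = 105*(2717/75) = 19019/5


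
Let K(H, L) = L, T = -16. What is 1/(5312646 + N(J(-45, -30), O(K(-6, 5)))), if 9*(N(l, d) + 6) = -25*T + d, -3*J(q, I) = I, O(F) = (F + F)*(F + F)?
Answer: 9/47814260 ≈ 1.8823e-7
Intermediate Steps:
O(F) = 4*F**2 (O(F) = (2*F)*(2*F) = 4*F**2)
J(q, I) = -I/3
N(l, d) = 346/9 + d/9 (N(l, d) = -6 + (-25*(-16) + d)/9 = -6 + (400 + d)/9 = -6 + (400/9 + d/9) = 346/9 + d/9)
1/(5312646 + N(J(-45, -30), O(K(-6, 5)))) = 1/(5312646 + (346/9 + (4*5**2)/9)) = 1/(5312646 + (346/9 + (4*25)/9)) = 1/(5312646 + (346/9 + (1/9)*100)) = 1/(5312646 + (346/9 + 100/9)) = 1/(5312646 + 446/9) = 1/(47814260/9) = 9/47814260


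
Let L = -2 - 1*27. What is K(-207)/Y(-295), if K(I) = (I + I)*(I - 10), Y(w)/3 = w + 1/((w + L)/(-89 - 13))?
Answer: -1617084/15913 ≈ -101.62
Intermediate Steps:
L = -29 (L = -2 - 27 = -29)
Y(w) = 3*w + 3/(29/102 - w/102) (Y(w) = 3*(w + 1/((w - 29)/(-89 - 13))) = 3*(w + 1/((-29 + w)/(-102))) = 3*(w + 1/((-29 + w)*(-1/102))) = 3*(w + 1/(29/102 - w/102)) = 3*w + 3/(29/102 - w/102))
K(I) = 2*I*(-10 + I) (K(I) = (2*I)*(-10 + I) = 2*I*(-10 + I))
K(-207)/Y(-295) = (2*(-207)*(-10 - 207))/((3*(-102 + (-295)² - 29*(-295))/(-29 - 295))) = (2*(-207)*(-217))/((3*(-102 + 87025 + 8555)/(-324))) = 89838/((3*(-1/324)*95478)) = 89838/(-15913/18) = 89838*(-18/15913) = -1617084/15913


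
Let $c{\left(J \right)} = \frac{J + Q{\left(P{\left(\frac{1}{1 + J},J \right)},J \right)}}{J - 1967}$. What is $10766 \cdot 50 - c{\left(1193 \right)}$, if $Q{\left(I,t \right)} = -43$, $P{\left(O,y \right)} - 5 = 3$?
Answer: $\frac{208322675}{387} \approx 5.383 \cdot 10^{5}$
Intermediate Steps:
$P{\left(O,y \right)} = 8$ ($P{\left(O,y \right)} = 5 + 3 = 8$)
$c{\left(J \right)} = \frac{-43 + J}{-1967 + J}$ ($c{\left(J \right)} = \frac{J - 43}{J - 1967} = \frac{-43 + J}{-1967 + J}$)
$10766 \cdot 50 - c{\left(1193 \right)} = 10766 \cdot 50 - \frac{-43 + 1193}{-1967 + 1193} = 538300 - \frac{1}{-774} \cdot 1150 = 538300 - \left(- \frac{1}{774}\right) 1150 = 538300 - - \frac{575}{387} = 538300 + \frac{575}{387} = \frac{208322675}{387}$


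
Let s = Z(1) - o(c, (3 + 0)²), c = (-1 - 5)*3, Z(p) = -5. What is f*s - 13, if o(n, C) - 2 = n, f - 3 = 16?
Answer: 196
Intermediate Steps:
f = 19 (f = 3 + 16 = 19)
c = -18 (c = -6*3 = -18)
o(n, C) = 2 + n
s = 11 (s = -5 - (2 - 18) = -5 - 1*(-16) = -5 + 16 = 11)
f*s - 13 = 19*11 - 13 = 209 - 13 = 196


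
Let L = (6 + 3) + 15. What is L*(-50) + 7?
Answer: -1193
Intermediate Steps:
L = 24 (L = 9 + 15 = 24)
L*(-50) + 7 = 24*(-50) + 7 = -1200 + 7 = -1193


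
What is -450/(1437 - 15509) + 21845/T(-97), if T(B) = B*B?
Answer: 155818445/66201724 ≈ 2.3537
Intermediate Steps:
T(B) = B**2
-450/(1437 - 15509) + 21845/T(-97) = -450/(1437 - 15509) + 21845/((-97)**2) = -450/(-14072) + 21845/9409 = -450*(-1/14072) + 21845*(1/9409) = 225/7036 + 21845/9409 = 155818445/66201724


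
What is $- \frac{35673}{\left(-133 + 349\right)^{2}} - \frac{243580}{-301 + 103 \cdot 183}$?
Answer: $- \frac{1002177607}{72114624} \approx -13.897$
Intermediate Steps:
$- \frac{35673}{\left(-133 + 349\right)^{2}} - \frac{243580}{-301 + 103 \cdot 183} = - \frac{35673}{216^{2}} - \frac{243580}{-301 + 18849} = - \frac{35673}{46656} - \frac{243580}{18548} = \left(-35673\right) \frac{1}{46656} - \frac{60895}{4637} = - \frac{11891}{15552} - \frac{60895}{4637} = - \frac{1002177607}{72114624}$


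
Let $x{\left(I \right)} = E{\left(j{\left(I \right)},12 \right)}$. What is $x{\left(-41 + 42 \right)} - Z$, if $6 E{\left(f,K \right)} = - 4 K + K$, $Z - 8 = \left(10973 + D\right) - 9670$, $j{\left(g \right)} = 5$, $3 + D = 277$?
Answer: $-1591$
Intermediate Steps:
$D = 274$ ($D = -3 + 277 = 274$)
$Z = 1585$ ($Z = 8 + \left(\left(10973 + 274\right) - 9670\right) = 8 + \left(11247 - 9670\right) = 8 + 1577 = 1585$)
$E{\left(f,K \right)} = - \frac{K}{2}$ ($E{\left(f,K \right)} = \frac{- 4 K + K}{6} = \frac{\left(-3\right) K}{6} = - \frac{K}{2}$)
$x{\left(I \right)} = -6$ ($x{\left(I \right)} = \left(- \frac{1}{2}\right) 12 = -6$)
$x{\left(-41 + 42 \right)} - Z = -6 - 1585 = -1591$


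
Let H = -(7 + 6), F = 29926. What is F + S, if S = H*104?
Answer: 28574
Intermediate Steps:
H = -13 (H = -1*13 = -13)
S = -1352 (S = -13*104 = -1352)
F + S = 29926 - 1352 = 28574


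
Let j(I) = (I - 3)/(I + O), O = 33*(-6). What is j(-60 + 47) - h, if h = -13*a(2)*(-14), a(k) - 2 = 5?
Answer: -268798/211 ≈ -1273.9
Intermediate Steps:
O = -198
a(k) = 7 (a(k) = 2 + 5 = 7)
h = 1274 (h = -13*7*(-14) = -91*(-14) = 1274)
j(I) = (-3 + I)/(-198 + I) (j(I) = (I - 3)/(I - 198) = (-3 + I)/(-198 + I))
j(-60 + 47) - h = (-3 + (-60 + 47))/(-198 + (-60 + 47)) - 1*1274 = (-3 - 13)/(-198 - 13) - 1274 = -16/(-211) - 1274 = -1/211*(-16) - 1274 = 16/211 - 1274 = -268798/211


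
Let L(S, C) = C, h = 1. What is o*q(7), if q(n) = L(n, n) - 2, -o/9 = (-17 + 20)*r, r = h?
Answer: -135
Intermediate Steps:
r = 1
o = -27 (o = -9*(-17 + 20) = -27 ≈ -27.000)
q(n) = -2 + n (q(n) = n - 2 = -2 + n)
o*q(7) = -27*(-2 + 7) = -27*5 = -135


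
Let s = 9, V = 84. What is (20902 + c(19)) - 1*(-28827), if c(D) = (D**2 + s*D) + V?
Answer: 50345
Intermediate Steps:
c(D) = 84 + D**2 + 9*D (c(D) = (D**2 + 9*D) + 84 = 84 + D**2 + 9*D)
(20902 + c(19)) - 1*(-28827) = (20902 + (84 + 19**2 + 9*19)) - 1*(-28827) = (20902 + (84 + 361 + 171)) + 28827 = (20902 + 616) + 28827 = 21518 + 28827 = 50345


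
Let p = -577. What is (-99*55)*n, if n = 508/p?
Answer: 2766060/577 ≈ 4793.9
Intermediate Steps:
n = -508/577 (n = 508/(-577) = 508*(-1/577) = -508/577 ≈ -0.88042)
(-99*55)*n = -99*55*(-508/577) = -5445*(-508/577) = 2766060/577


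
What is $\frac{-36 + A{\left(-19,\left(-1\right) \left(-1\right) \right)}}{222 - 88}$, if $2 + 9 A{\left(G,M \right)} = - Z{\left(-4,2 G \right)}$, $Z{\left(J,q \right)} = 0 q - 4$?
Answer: $- \frac{161}{603} \approx -0.267$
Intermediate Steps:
$Z{\left(J,q \right)} = -4$ ($Z{\left(J,q \right)} = 0 - 4 = -4$)
$A{\left(G,M \right)} = \frac{2}{9}$ ($A{\left(G,M \right)} = - \frac{2}{9} + \frac{\left(-1\right) \left(-4\right)}{9} = - \frac{2}{9} + \frac{1}{9} \cdot 4 = - \frac{2}{9} + \frac{4}{9} = \frac{2}{9}$)
$\frac{-36 + A{\left(-19,\left(-1\right) \left(-1\right) \right)}}{222 - 88} = \frac{-36 + \frac{2}{9}}{222 - 88} = - \frac{322}{9 \cdot 134} = \left(- \frac{322}{9}\right) \frac{1}{134} = - \frac{161}{603}$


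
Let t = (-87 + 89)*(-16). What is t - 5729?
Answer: -5761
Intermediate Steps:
t = -32 (t = 2*(-16) = -32)
t - 5729 = -32 - 5729 = -5761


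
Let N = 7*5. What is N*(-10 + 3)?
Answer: -245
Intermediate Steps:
N = 35
N*(-10 + 3) = 35*(-10 + 3) = 35*(-7) = -245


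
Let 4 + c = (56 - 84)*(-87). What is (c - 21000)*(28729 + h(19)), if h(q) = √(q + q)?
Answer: -533440072 - 18568*√38 ≈ -5.3355e+8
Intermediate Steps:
h(q) = √2*√q (h(q) = √(2*q) = √2*√q)
c = 2432 (c = -4 + (56 - 84)*(-87) = -4 - 28*(-87) = -4 + 2436 = 2432)
(c - 21000)*(28729 + h(19)) = (2432 - 21000)*(28729 + √2*√19) = -18568*(28729 + √38) = -533440072 - 18568*√38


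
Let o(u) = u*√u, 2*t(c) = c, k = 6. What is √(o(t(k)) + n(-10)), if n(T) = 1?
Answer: √(1 + 3*√3) ≈ 2.4892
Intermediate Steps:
t(c) = c/2
o(u) = u^(3/2)
√(o(t(k)) + n(-10)) = √(((½)*6)^(3/2) + 1) = √(3^(3/2) + 1) = √(3*√3 + 1) = √(1 + 3*√3)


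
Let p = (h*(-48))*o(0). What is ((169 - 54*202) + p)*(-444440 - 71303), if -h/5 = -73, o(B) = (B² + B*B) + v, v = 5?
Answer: 50717650877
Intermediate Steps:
o(B) = 5 + 2*B² (o(B) = (B² + B*B) + 5 = (B² + B²) + 5 = 2*B² + 5 = 5 + 2*B²)
h = 365 (h = -5*(-73) = 365)
p = -87600 (p = (365*(-48))*(5 + 2*0²) = -17520*(5 + 2*0) = -17520*(5 + 0) = -17520*5 = -87600)
((169 - 54*202) + p)*(-444440 - 71303) = ((169 - 54*202) - 87600)*(-444440 - 71303) = ((169 - 10908) - 87600)*(-515743) = (-10739 - 87600)*(-515743) = -98339*(-515743) = 50717650877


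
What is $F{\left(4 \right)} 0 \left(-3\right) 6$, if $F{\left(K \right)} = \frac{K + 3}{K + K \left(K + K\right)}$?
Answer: $0$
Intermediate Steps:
$F{\left(K \right)} = \frac{3 + K}{K + 2 K^{2}}$ ($F{\left(K \right)} = \frac{3 + K}{K + K 2 K} = \frac{3 + K}{K + 2 K^{2}}$)
$F{\left(4 \right)} 0 \left(-3\right) 6 = \frac{3 + 4}{4 \left(1 + 2 \cdot 4\right)} 0 \left(-3\right) 6 = \frac{1}{4} \frac{1}{1 + 8} \cdot 7 \cdot 0 \cdot 6 = \frac{1}{4} \cdot \frac{1}{9} \cdot 7 \cdot 0 \cdot 6 = \frac{7}{36} \cdot 0 \cdot 6 = 0 \cdot 6 = 0$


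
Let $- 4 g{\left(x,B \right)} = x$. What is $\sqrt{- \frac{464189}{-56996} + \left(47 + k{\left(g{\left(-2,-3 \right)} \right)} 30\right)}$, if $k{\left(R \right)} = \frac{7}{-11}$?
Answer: $\frac{3 \sqrt{393656111321}}{313478} \approx 6.0044$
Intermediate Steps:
$g{\left(x,B \right)} = - \frac{x}{4}$
$k{\left(R \right)} = - \frac{7}{11}$ ($k{\left(R \right)} = 7 \left(- \frac{1}{11}\right) = - \frac{7}{11}$)
$\sqrt{- \frac{464189}{-56996} + \left(47 + k{\left(g{\left(-2,-3 \right)} \right)} 30\right)} = \sqrt{- \frac{464189}{-56996} + \left(47 - \frac{210}{11}\right)} = \sqrt{\left(-464189\right) \left(- \frac{1}{56996}\right) + \left(47 - \frac{210}{11}\right)} = \sqrt{\frac{464189}{56996} + \frac{307}{11}} = \sqrt{\frac{22603851}{626956}} = \frac{3 \sqrt{393656111321}}{313478}$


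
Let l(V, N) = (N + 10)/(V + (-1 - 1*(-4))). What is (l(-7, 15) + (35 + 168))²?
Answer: 619369/16 ≈ 38711.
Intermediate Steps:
l(V, N) = (10 + N)/(3 + V) (l(V, N) = (10 + N)/(V + (-1 + 4)) = (10 + N)/(V + 3) = (10 + N)/(3 + V))
(l(-7, 15) + (35 + 168))² = ((10 + 15)/(3 - 7) + (35 + 168))² = (25/(-4) + 203)² = (-¼*25 + 203)² = (-25/4 + 203)² = (787/4)² = 619369/16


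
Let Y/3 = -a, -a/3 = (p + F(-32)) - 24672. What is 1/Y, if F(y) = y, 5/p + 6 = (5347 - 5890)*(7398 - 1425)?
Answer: -216223/48074156931 ≈ -4.4977e-6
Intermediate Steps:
p = -1/648669 (p = 5/(-6 + (5347 - 5890)*(7398 - 1425)) = 5/(-6 - 543*5973) = 5/(-6 - 3243339) = 5/(-3243345) = 5*(-1/3243345) = -1/648669 ≈ -1.5416e-6)
a = 16024718977/216223 (a = -3*((-1/648669 - 32) - 24672) = -3*(-20757409/648669 - 24672) = -3*(-16024718977/648669) = 16024718977/216223 ≈ 74112.)
Y = -48074156931/216223 (Y = 3*(-1*16024718977/216223) = 3*(-16024718977/216223) = -48074156931/216223 ≈ -2.2234e+5)
1/Y = 1/(-48074156931/216223) = -216223/48074156931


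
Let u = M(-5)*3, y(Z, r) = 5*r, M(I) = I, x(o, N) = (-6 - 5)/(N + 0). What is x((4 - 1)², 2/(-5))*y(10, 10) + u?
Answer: 1360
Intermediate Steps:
x(o, N) = -11/N
u = -15 (u = -5*3 = -15)
x((4 - 1)², 2/(-5))*y(10, 10) + u = (-11/(2/(-5)))*(5*10) - 15 = -11/(2*(-⅕))*50 - 15 = -11/(-⅖)*50 - 15 = -11*(-5/2)*50 - 15 = (55/2)*50 - 15 = 1375 - 15 = 1360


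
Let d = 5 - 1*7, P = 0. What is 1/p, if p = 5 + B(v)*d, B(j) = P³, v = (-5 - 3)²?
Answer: ⅕ ≈ 0.20000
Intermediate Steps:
d = -2 (d = 5 - 7 = -2)
v = 64 (v = (-8)² = 64)
B(j) = 0 (B(j) = 0³ = 0)
p = 5 (p = 5 + 0*(-2) = 5 + 0 = 5)
1/p = 1/5 = ⅕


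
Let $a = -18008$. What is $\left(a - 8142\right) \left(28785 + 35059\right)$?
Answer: $-1669520600$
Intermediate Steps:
$\left(a - 8142\right) \left(28785 + 35059\right) = \left(-18008 - 8142\right) \left(28785 + 35059\right) = \left(-26150\right) 63844 = -1669520600$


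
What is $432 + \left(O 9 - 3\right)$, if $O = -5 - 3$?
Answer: $357$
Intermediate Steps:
$O = -8$
$432 + \left(O 9 - 3\right) = 432 - 75 = 357$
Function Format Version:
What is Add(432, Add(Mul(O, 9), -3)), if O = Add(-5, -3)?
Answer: 357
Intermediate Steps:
O = -8
Add(432, Add(Mul(O, 9), -3)) = Add(432, Add(Mul(-8, 9), -3)) = Add(432, Add(-72, -3)) = Add(432, -75) = 357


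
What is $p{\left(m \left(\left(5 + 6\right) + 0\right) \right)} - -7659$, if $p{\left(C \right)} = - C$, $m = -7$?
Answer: $7736$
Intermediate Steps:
$p{\left(m \left(\left(5 + 6\right) + 0\right) \right)} - -7659 = - \left(-7\right) \left(\left(5 + 6\right) + 0\right) - -7659 = - \left(-7\right) \left(11 + 0\right) + 7659 = - \left(-7\right) 11 + 7659 = \left(-1\right) \left(-77\right) + 7659 = 77 + 7659 = 7736$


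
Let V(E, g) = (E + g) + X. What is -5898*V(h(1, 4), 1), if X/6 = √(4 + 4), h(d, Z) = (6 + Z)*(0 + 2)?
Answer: -123858 - 70776*√2 ≈ -2.2395e+5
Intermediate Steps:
h(d, Z) = 12 + 2*Z (h(d, Z) = (6 + Z)*2 = 12 + 2*Z)
X = 12*√2 (X = 6*√(4 + 4) = 6*√8 = 6*(2*√2) = 12*√2 ≈ 16.971)
V(E, g) = E + g + 12*√2 (V(E, g) = (E + g) + 12*√2 = E + g + 12*√2)
-5898*V(h(1, 4), 1) = -5898*((12 + 2*4) + 1 + 12*√2) = -5898*((12 + 8) + 1 + 12*√2) = -5898*(20 + 1 + 12*√2) = -5898*(21 + 12*√2) = -123858 - 70776*√2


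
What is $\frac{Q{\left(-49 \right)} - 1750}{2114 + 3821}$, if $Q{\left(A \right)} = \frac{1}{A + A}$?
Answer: $- \frac{171501}{581630} \approx -0.29486$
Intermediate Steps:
$Q{\left(A \right)} = \frac{1}{2 A}$
$\frac{Q{\left(-49 \right)} - 1750}{2114 + 3821} = \frac{\frac{1}{2 \left(-49\right)} - 1750}{2114 + 3821} = \frac{\frac{1}{2} \left(- \frac{1}{49}\right) - 1750}{5935} = \left(- \frac{1}{98} - 1750\right) \frac{1}{5935} = \left(- \frac{171501}{98}\right) \frac{1}{5935} = - \frac{171501}{581630}$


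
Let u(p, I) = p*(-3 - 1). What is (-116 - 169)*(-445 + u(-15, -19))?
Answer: 109725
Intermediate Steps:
u(p, I) = -4*p (u(p, I) = p*(-4) = -4*p)
(-116 - 169)*(-445 + u(-15, -19)) = (-116 - 169)*(-445 - 4*(-15)) = -285*(-445 + 60) = -285*(-385) = 109725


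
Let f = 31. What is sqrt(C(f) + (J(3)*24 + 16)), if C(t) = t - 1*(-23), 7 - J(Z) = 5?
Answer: sqrt(118) ≈ 10.863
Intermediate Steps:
J(Z) = 2 (J(Z) = 7 - 1*5 = 7 - 5 = 2)
C(t) = 23 + t (C(t) = t + 23 = 23 + t)
sqrt(C(f) + (J(3)*24 + 16)) = sqrt((23 + 31) + (2*24 + 16)) = sqrt(54 + (48 + 16)) = sqrt(54 + 64) = sqrt(118)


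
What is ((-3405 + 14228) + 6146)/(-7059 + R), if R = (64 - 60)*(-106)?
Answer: -16969/7483 ≈ -2.2677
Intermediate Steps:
R = -424 (R = 4*(-106) = -424)
((-3405 + 14228) + 6146)/(-7059 + R) = ((-3405 + 14228) + 6146)/(-7059 - 424) = (10823 + 6146)/(-7483) = 16969*(-1/7483) = -16969/7483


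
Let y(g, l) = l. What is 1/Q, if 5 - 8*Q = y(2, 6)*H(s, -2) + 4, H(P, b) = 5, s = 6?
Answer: -8/29 ≈ -0.27586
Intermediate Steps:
Q = -29/8 (Q = 5/8 - (6*5 + 4)/8 = 5/8 - (30 + 4)/8 = 5/8 - ⅛*34 = 5/8 - 17/4 = -29/8 ≈ -3.6250)
1/Q = 1/(-29/8) = -8/29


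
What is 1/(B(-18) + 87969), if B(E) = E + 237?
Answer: 1/88188 ≈ 1.1339e-5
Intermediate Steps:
B(E) = 237 + E
1/(B(-18) + 87969) = 1/((237 - 18) + 87969) = 1/(219 + 87969) = 1/88188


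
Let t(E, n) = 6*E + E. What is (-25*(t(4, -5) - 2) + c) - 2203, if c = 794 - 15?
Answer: -2074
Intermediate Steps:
t(E, n) = 7*E
c = 779
(-25*(t(4, -5) - 2) + c) - 2203 = (-25*(7*4 - 2) + 779) - 2203 = (-25*(28 - 2) + 779) - 2203 = (-25*26 + 779) - 2203 = (-650 + 779) - 2203 = 129 - 2203 = -2074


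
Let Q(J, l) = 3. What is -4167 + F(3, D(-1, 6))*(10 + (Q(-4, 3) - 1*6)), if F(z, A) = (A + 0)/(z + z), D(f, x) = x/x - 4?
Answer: -8341/2 ≈ -4170.5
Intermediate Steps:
D(f, x) = -3 (D(f, x) = 1 - 4 = -3)
F(z, A) = A/(2*z) (F(z, A) = A/((2*z)) = A*(1/(2*z)) = A/(2*z))
-4167 + F(3, D(-1, 6))*(10 + (Q(-4, 3) - 1*6)) = -4167 + ((½)*(-3)/3)*(10 + (3 - 1*6)) = -4167 + ((½)*(-3)*(⅓))*(10 + (3 - 6)) = -4167 - (10 - 3)/2 = -4167 - ½*7 = -4167 - 7/2 = -8341/2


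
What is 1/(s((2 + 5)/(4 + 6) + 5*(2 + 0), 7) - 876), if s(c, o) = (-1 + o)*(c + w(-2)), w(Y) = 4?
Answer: -5/3939 ≈ -0.0012694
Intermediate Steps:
s(c, o) = (-1 + o)*(4 + c) (s(c, o) = (-1 + o)*(c + 4) = (-1 + o)*(4 + c))
1/(s((2 + 5)/(4 + 6) + 5*(2 + 0), 7) - 876) = 1/((-4 - ((2 + 5)/(4 + 6) + 5*(2 + 0)) + 4*7 + ((2 + 5)/(4 + 6) + 5*(2 + 0))*7) - 876) = 1/((-4 - (7/10 + 5*2) + 28 + (7/10 + 5*2)*7) - 876) = 1/((-4 - (7*(1/10) + 10) + 28 + (7*(1/10) + 10)*7) - 876) = 1/((-4 - (7/10 + 10) + 28 + (7/10 + 10)*7) - 876) = 1/((-4 - 1*107/10 + 28 + (107/10)*7) - 876) = 1/((-4 - 107/10 + 28 + 749/10) - 876) = 1/(441/5 - 876) = 1/(-3939/5) = -5/3939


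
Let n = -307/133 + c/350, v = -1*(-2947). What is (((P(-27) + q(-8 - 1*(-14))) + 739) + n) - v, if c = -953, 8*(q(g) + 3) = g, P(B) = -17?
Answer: -29689339/13300 ≈ -2232.3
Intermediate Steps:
q(g) = -3 + g/8
v = 2947
n = -33457/6650 (n = -307/133 - 953/350 = -33457/6650 ≈ -5.0311)
(((P(-27) + q(-8 - 1*(-14))) + 739) + n) - v = (((-17 + (-3 + (-8 - 1*(-14))/8)) + 739) - 33457/6650) - 1*2947 = (((-17 + (-3 + (-8 + 14)/8)) + 739) - 33457/6650) - 2947 = (((-17 + (-3 + (⅛)*6)) + 739) - 33457/6650) - 2947 = (((-17 + (-3 + ¾)) + 739) - 33457/6650) - 2947 = (((-17 - 9/4) + 739) - 33457/6650) - 2947 = ((-77/4 + 739) - 33457/6650) - 2947 = (2879/4 - 33457/6650) - 2947 = 9505761/13300 - 2947 = -29689339/13300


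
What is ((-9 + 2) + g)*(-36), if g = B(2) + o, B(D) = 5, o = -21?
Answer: 828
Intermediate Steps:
g = -16 (g = 5 - 21 = -16)
((-9 + 2) + g)*(-36) = ((-9 + 2) - 16)*(-36) = (-7 - 16)*(-36) = -23*(-36) = 828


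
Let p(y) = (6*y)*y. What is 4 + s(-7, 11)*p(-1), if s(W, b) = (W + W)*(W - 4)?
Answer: 928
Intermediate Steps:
s(W, b) = 2*W*(-4 + W) (s(W, b) = (2*W)*(-4 + W) = 2*W*(-4 + W))
p(y) = 6*y**2
4 + s(-7, 11)*p(-1) = 4 + (2*(-7)*(-4 - 7))*(6*(-1)**2) = 4 + (2*(-7)*(-11))*(6*1) = 4 + 154*6 = 4 + 924 = 928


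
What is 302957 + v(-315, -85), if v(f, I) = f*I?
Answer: 329732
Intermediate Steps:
v(f, I) = I*f
302957 + v(-315, -85) = 302957 - 85*(-315) = 302957 + 26775 = 329732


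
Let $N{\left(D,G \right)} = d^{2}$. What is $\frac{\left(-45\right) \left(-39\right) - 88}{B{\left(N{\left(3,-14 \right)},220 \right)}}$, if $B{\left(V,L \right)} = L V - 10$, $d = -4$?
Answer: $\frac{1667}{3510} \approx 0.47493$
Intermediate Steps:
$N{\left(D,G \right)} = 16$ ($N{\left(D,G \right)} = \left(-4\right)^{2} = 16$)
$B{\left(V,L \right)} = -10 + L V$
$\frac{\left(-45\right) \left(-39\right) - 88}{B{\left(N{\left(3,-14 \right)},220 \right)}} = \frac{\left(-45\right) \left(-39\right) - 88}{-10 + 220 \cdot 16} = \frac{1755 - 88}{-10 + 3520} = \frac{1667}{3510}$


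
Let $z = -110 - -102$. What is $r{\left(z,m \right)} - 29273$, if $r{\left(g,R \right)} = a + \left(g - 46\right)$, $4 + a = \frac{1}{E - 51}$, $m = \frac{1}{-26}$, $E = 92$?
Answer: $- \frac{1202570}{41} \approx -29331.0$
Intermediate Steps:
$m = - \frac{1}{26} \approx -0.038462$
$z = -8$ ($z = -110 + 102 = -8$)
$a = - \frac{163}{41}$ ($a = -4 + \frac{1}{92 - 51} = -4 + \frac{1}{41} = - \frac{163}{41} \approx -3.9756$)
$r{\left(g,R \right)} = - \frac{2049}{41} + g$ ($r{\left(g,R \right)} = - \frac{163}{41} + \left(g - 46\right) = - \frac{163}{41} + \left(-46 + g\right) = - \frac{2049}{41} + g$)
$r{\left(z,m \right)} - 29273 = \left(- \frac{2049}{41} - 8\right) - 29273 = - \frac{2377}{41} - 29273 = - \frac{1202570}{41}$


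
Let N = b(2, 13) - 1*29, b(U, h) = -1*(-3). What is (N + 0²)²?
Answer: 676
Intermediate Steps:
b(U, h) = 3
N = -26 (N = 3 - 1*29 = 3 - 29 = -26)
(N + 0²)² = (-26 + 0²)² = (-26 + 0)² = (-26)² = 676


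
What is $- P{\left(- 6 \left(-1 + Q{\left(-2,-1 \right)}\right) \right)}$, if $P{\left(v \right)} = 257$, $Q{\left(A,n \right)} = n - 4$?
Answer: $-257$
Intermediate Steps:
$Q{\left(A,n \right)} = -4 + n$ ($Q{\left(A,n \right)} = n - 4 = -4 + n$)
$- P{\left(- 6 \left(-1 + Q{\left(-2,-1 \right)}\right) \right)} = \left(-1\right) 257 = -257$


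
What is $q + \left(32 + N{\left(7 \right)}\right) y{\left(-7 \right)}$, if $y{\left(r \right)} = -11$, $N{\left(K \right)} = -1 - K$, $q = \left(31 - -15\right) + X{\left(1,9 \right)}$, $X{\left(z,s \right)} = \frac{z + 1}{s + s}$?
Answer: $- \frac{1961}{9} \approx -217.89$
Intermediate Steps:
$X{\left(z,s \right)} = \frac{1 + z}{2 s}$
$q = \frac{415}{9}$ ($q = \left(31 - -15\right) + \frac{1 + 1}{2 \cdot 9} = \left(31 + 15\right) + \frac{1}{2} \cdot \frac{1}{9} \cdot 2 = 46 + \frac{1}{9} = \frac{415}{9} \approx 46.111$)
$q + \left(32 + N{\left(7 \right)}\right) y{\left(-7 \right)} = \frac{415}{9} + \left(32 - 8\right) \left(-11\right) = \frac{415}{9} + 24 \left(-11\right) = \frac{415}{9} - 264 = - \frac{1961}{9}$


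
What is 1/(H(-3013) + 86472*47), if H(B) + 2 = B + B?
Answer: 1/4058156 ≈ 2.4642e-7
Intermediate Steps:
H(B) = -2 + 2*B (H(B) = -2 + (B + B) = -2 + 2*B)
1/(H(-3013) + 86472*47) = 1/((-2 + 2*(-3013)) + 86472*47) = 1/((-2 - 6026) + 4064184) = 1/(-6028 + 4064184) = 1/4058156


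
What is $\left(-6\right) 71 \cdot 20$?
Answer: $-8520$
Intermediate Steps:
$\left(-6\right) 71 \cdot 20 = \left(-426\right) 20 = -8520$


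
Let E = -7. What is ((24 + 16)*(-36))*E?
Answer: 10080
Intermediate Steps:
((24 + 16)*(-36))*E = ((24 + 16)*(-36))*(-7) = (40*(-36))*(-7) = -1440*(-7) = 10080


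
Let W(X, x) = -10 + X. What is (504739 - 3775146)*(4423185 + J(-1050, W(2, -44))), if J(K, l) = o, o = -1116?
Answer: -14461965412083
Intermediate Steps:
J(K, l) = -1116
(504739 - 3775146)*(4423185 + J(-1050, W(2, -44))) = (504739 - 3775146)*(4423185 - 1116) = -3270407*4422069 = -14461965412083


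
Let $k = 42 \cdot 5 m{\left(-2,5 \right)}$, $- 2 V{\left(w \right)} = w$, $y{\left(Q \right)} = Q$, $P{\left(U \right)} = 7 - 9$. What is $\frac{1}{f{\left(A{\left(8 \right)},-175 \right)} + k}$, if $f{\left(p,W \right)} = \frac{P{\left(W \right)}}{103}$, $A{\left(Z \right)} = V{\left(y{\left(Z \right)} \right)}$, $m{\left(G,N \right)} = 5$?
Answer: $\frac{103}{108148} \approx 0.0009524$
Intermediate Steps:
$P{\left(U \right)} = -2$ ($P{\left(U \right)} = 7 - 9 = -2$)
$V{\left(w \right)} = - \frac{w}{2}$
$A{\left(Z \right)} = - \frac{Z}{2}$
$k = 1050$ ($k = 42 \cdot 5 \cdot 5 = 210 \cdot 5 = 1050$)
$f{\left(p,W \right)} = - \frac{2}{103}$
$\frac{1}{f{\left(A{\left(8 \right)},-175 \right)} + k} = \frac{1}{- \frac{2}{103} + 1050} = \frac{1}{\frac{108148}{103}} = \frac{103}{108148}$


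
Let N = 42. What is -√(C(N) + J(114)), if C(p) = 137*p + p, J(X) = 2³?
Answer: -2*√1451 ≈ -76.184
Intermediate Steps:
J(X) = 8
C(p) = 138*p
-√(C(N) + J(114)) = -√(138*42 + 8) = -√(5796 + 8) = -√5804 = -2*√1451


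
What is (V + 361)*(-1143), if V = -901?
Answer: 617220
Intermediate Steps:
(V + 361)*(-1143) = (-901 + 361)*(-1143) = -540*(-1143) = 617220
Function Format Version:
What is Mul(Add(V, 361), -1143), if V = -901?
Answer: 617220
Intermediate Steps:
Mul(Add(V, 361), -1143) = Mul(Add(-901, 361), -1143) = Mul(-540, -1143) = 617220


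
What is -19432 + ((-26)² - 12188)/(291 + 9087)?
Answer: -91122404/4689 ≈ -19433.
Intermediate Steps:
-19432 + ((-26)² - 12188)/(291 + 9087) = -19432 + (676 - 12188)/9378 = -19432 - 11512*1/9378 = -19432 - 5756/4689 = -91122404/4689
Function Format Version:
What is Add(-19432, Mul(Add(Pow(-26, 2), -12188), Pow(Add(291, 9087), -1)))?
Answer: Rational(-91122404, 4689) ≈ -19433.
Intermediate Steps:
Add(-19432, Mul(Add(Pow(-26, 2), -12188), Pow(Add(291, 9087), -1))) = Add(-19432, Mul(Add(676, -12188), Pow(9378, -1))) = Add(-19432, Mul(-11512, Rational(1, 9378))) = Add(-19432, Rational(-5756, 4689)) = Rational(-91122404, 4689)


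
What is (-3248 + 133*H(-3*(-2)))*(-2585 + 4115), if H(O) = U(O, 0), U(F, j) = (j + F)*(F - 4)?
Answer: -2527560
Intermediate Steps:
U(F, j) = (-4 + F)*(F + j) (U(F, j) = (F + j)*(-4 + F) = (-4 + F)*(F + j))
H(O) = O² - 4*O (H(O) = O² - 4*O - 4*0 + O*0 = O² - 4*O + 0 + 0 = O² - 4*O)
(-3248 + 133*H(-3*(-2)))*(-2585 + 4115) = (-3248 + 133*((-3*(-2))*(-4 - 3*(-2))))*(-2585 + 4115) = (-3248 + 133*(6*(-4 + 6)))*1530 = (-3248 + 133*(6*2))*1530 = (-3248 + 133*12)*1530 = (-3248 + 1596)*1530 = -1652*1530 = -2527560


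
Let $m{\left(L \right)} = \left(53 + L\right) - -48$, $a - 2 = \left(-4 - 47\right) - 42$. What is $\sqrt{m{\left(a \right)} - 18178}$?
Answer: $2 i \sqrt{4542} \approx 134.79 i$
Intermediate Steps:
$a = -91$ ($a = 2 - 93 = -91$)
$m{\left(L \right)} = 101 + L$ ($m{\left(L \right)} = \left(53 + L\right) + 48 = 101 + L$)
$\sqrt{m{\left(a \right)} - 18178} = \sqrt{\left(101 - 91\right) - 18178} = \sqrt{10 - 18178} = \sqrt{-18168} = 2 i \sqrt{4542}$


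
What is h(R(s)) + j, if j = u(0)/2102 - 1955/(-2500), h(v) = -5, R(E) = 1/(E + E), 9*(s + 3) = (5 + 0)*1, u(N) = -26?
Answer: -2223059/525500 ≈ -4.2304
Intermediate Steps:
s = -22/9 (s = -3 + ((5 + 0)*1)/9 = -3 + (5*1)/9 = -3 + (⅑)*5 = -3 + 5/9 = -22/9 ≈ -2.4444)
R(E) = 1/(2*E)
j = 404441/525500 (j = -26/2102 - 1955/(-2500) = -26*1/2102 - 1955*(-1/2500) = -13/1051 + 391/500 = 404441/525500 ≈ 0.76963)
h(R(s)) + j = -5 + 404441/525500 = -2223059/525500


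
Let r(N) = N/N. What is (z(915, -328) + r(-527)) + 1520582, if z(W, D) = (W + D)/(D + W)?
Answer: 1520584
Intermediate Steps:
r(N) = 1
z(W, D) = 1 (z(W, D) = (D + W)/(D + W) = 1)
(z(915, -328) + r(-527)) + 1520582 = (1 + 1) + 1520582 = 2 + 1520582 = 1520584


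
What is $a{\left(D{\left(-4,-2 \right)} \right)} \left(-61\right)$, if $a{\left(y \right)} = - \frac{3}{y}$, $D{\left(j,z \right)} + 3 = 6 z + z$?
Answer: $- \frac{183}{17} \approx -10.765$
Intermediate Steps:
$D{\left(j,z \right)} = -3 + 7 z$ ($D{\left(j,z \right)} = -3 + \left(6 z + z\right) = -3 + 7 z$)
$a{\left(D{\left(-4,-2 \right)} \right)} \left(-61\right) = - \frac{3}{-3 + 7 \left(-2\right)} \left(-61\right) = - \frac{3}{-3 - 14} \left(-61\right) = - \frac{3}{-17} \left(-61\right) = \left(-3\right) \left(- \frac{1}{17}\right) \left(-61\right) = \frac{3}{17} \left(-61\right) = - \frac{183}{17}$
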